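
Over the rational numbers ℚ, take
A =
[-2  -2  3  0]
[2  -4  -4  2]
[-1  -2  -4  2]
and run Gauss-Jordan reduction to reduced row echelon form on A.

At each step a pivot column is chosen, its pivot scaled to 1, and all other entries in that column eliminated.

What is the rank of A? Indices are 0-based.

step 1: normalize row 0 (÷-2) = (1, 1, -3/2, 0)
  row 1: subtract 2×row0 = (0, -6, -1, 2)
  row 2: subtract -1×row0 = (0, -1, -11/2, 2)
step 2: normalize row 1 (÷-6) = (0, 1, 1/6, -1/3)
  row 0: subtract 1×row1 = (1, 0, -5/3, 1/3)
  row 2: subtract -1×row1 = (0, 0, -16/3, 5/3)
step 3: normalize row 2 (÷-16/3) = (0, 0, 1, -5/16)
  row 0: subtract -5/3×row2 = (1, 0, 0, -3/16)
  row 1: subtract 1/6×row2 = (0, 1, 0, -9/32)

rank = 3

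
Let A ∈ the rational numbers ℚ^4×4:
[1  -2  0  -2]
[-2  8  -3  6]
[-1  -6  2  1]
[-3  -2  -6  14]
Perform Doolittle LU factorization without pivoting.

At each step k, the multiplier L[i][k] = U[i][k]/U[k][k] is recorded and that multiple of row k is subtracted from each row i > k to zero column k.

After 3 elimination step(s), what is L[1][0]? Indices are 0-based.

L[1][0] = -2

[col 0] pivot 1
  R1 -= -2*R0 → (0, 4, -3, 2)  (L[1][0] := -2)
  R2 -= -1*R0 → (0, -8, 2, -1)  (L[2][0] := -1)
  R3 -= -3*R0 → (0, -8, -6, 8)  (L[3][0] := -3)
[col 1] pivot 4
  R2 -= -2*R1 → (0, 0, -4, 3)  (L[2][1] := -2)
  R3 -= -2*R1 → (0, 0, -12, 12)  (L[3][1] := -2)
[col 2] pivot -4
  R3 -= 3*R2 → (0, 0, 0, 3)  (L[3][2] := 3)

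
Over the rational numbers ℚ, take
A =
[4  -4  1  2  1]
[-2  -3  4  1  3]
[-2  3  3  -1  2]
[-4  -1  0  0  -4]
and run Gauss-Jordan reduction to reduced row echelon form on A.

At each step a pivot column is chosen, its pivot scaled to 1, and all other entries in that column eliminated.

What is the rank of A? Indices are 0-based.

[1] R0 /= 4  ⇒  (1, -1, 1/4, 1/2, 1/4)
     R1 -= -2·R0  ⇒  (0, -5, 9/2, 2, 7/2)
     R2 -= -2·R0  ⇒  (0, 1, 7/2, 0, 5/2)
     R3 -= -4·R0  ⇒  (0, -5, 1, 2, -3)
[2] R1 /= -5  ⇒  (0, 1, -9/10, -2/5, -7/10)
     R0 -= -1·R1  ⇒  (1, 0, -13/20, 1/10, -9/20)
     R2 -= 1·R1  ⇒  (0, 0, 22/5, 2/5, 16/5)
     R3 -= -5·R1  ⇒  (0, 0, -7/2, 0, -13/2)
[3] R2 /= 22/5  ⇒  (0, 0, 1, 1/11, 8/11)
     R0 -= -13/20·R2  ⇒  (1, 0, 0, 7/44, 1/44)
     R1 -= -9/10·R2  ⇒  (0, 1, 0, -7/22, -1/22)
     R3 -= -7/2·R2  ⇒  (0, 0, 0, 7/22, -87/22)
[4] R3 /= 7/22  ⇒  (0, 0, 0, 1, -87/7)
     R0 -= 7/44·R3  ⇒  (1, 0, 0, 0, 2)
     R1 -= -7/22·R3  ⇒  (0, 1, 0, 0, -4)
     R2 -= 1/11·R3  ⇒  (0, 0, 1, 0, 13/7)

rank = 4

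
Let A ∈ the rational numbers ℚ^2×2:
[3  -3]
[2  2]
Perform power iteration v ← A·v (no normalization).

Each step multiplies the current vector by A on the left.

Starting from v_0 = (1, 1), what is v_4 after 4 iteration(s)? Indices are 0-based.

v_0 = (1, 1).
v_1 = A·v_0 = (0, 4).
v_2 = A·v_1 = (-12, 8).
v_3 = A·v_2 = (-60, -8).
v_4 = A·v_3 = (-156, -136).

v_4 = (-156, -136)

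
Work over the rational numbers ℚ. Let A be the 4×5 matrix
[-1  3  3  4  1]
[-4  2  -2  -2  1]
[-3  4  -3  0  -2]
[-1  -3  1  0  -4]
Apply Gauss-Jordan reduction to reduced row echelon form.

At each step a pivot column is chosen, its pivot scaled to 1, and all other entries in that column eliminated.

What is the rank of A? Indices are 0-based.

pivot(0,0)=-1: scale R0 → (1, -3, -3, -4, -1)
  clear (1,0): R1 −= (-4)R0 → (0, -10, -14, -18, -3)
  clear (2,0): R2 −= (-3)R0 → (0, -5, -12, -12, -5)
  clear (3,0): R3 −= (-1)R0 → (0, -6, -2, -4, -5)
pivot(1,1)=-10: scale R1 → (0, 1, 7/5, 9/5, 3/10)
  clear (0,1): R0 −= (-3)R1 → (1, 0, 6/5, 7/5, -1/10)
  clear (2,1): R2 −= (-5)R1 → (0, 0, -5, -3, -7/2)
  clear (3,1): R3 −= (-6)R1 → (0, 0, 32/5, 34/5, -16/5)
pivot(2,2)=-5: scale R2 → (0, 0, 1, 3/5, 7/10)
  clear (0,2): R0 −= (6/5)R2 → (1, 0, 0, 17/25, -47/50)
  clear (1,2): R1 −= (7/5)R2 → (0, 1, 0, 24/25, -17/25)
  clear (3,2): R3 −= (32/5)R2 → (0, 0, 0, 74/25, -192/25)
pivot(3,3)=74/25: scale R3 → (0, 0, 0, 1, -96/37)
  clear (0,3): R0 −= (17/25)R3 → (1, 0, 0, 0, 61/74)
  clear (1,3): R1 −= (24/25)R3 → (0, 1, 0, 0, 67/37)
  clear (2,3): R2 −= (3/5)R3 → (0, 0, 1, 0, 167/74)

rank = 4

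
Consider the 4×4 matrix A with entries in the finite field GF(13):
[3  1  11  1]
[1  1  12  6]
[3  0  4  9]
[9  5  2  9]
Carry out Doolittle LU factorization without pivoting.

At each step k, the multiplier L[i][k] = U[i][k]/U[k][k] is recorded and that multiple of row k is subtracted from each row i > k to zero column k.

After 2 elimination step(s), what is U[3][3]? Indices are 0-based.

k=0: U[0][0]=3
  eliminate (1,0): mult=9, new row 1: (0, 5, 4, 10); set L[1][0]=9
  eliminate (2,0): mult=1, new row 2: (0, 12, 6, 8); set L[2][0]=1
  eliminate (3,0): mult=3, new row 3: (0, 2, 8, 6); set L[3][0]=3
k=1: U[1][1]=5
  eliminate (2,1): mult=5, new row 2: (0, 0, 12, 10); set L[2][1]=5
  eliminate (3,1): mult=3, new row 3: (0, 0, 9, 2); set L[3][1]=3

U[3][3] = 2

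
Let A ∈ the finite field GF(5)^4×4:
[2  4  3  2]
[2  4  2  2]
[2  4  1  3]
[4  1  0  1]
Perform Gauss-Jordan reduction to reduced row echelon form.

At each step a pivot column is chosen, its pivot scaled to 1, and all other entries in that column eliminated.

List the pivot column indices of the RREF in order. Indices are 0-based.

step 1: normalize row 0 (÷2) = (1, 2, 4, 1)
  row 1: subtract 2×row0 = (0, 0, 4, 0)
  row 2: subtract 2×row0 = (0, 0, 3, 1)
  row 3: subtract 4×row0 = (0, 3, 4, 2)
step 2: exchange rows 1,3
step 2: normalize row 1 (÷3) = (0, 1, 3, 4)
  row 0: subtract 2×row1 = (1, 0, 3, 3)
step 3: normalize row 2 (÷3) = (0, 0, 1, 2)
  row 0: subtract 3×row2 = (1, 0, 0, 2)
  row 1: subtract 3×row2 = (0, 1, 0, 3)
  row 3: subtract 4×row2 = (0, 0, 0, 2)
step 4: normalize row 3 (÷2) = (0, 0, 0, 1)
  row 0: subtract 2×row3 = (1, 0, 0, 0)
  row 1: subtract 3×row3 = (0, 1, 0, 0)
  row 2: subtract 2×row3 = (0, 0, 1, 0)

pivot columns: 0, 1, 2, 3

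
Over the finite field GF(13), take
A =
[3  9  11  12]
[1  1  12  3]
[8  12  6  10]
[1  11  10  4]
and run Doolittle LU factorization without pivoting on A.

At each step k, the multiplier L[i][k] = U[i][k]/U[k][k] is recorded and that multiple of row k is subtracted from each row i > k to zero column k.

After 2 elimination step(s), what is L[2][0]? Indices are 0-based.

[col 0] pivot 3
  R1 -= 9*R0 → (0, 11, 4, 12)  (L[1][0] := 9)
  R2 -= 7*R0 → (0, 1, 7, 4)  (L[2][0] := 7)
  R3 -= 9*R0 → (0, 8, 2, 0)  (L[3][0] := 9)
[col 1] pivot 11
  R2 -= 6*R1 → (0, 0, 9, 10)  (L[2][1] := 6)
  R3 -= 9*R1 → (0, 0, 5, 9)  (L[3][1] := 9)

L[2][0] = 7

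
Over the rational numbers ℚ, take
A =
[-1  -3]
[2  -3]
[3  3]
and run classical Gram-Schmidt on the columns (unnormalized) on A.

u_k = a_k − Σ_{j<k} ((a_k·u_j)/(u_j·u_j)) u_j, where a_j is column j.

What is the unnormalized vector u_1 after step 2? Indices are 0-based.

Step 1: u_0 = a_0 = (-1, 2, 3).
Step 2: u_1 = a_1 − (3/7)·u_0 = (-18/7, -27/7, 12/7).

u_1 = (-18/7, -27/7, 12/7)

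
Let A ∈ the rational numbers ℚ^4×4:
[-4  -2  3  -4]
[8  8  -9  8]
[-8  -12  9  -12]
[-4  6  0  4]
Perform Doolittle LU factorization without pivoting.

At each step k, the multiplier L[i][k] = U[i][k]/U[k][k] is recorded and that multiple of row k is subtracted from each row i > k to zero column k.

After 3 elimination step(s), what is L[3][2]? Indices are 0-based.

[col 0] pivot -4
  R1 -= -2*R0 → (0, 4, -3, 0)  (L[1][0] := -2)
  R2 -= 2*R0 → (0, -8, 3, -4)  (L[2][0] := 2)
  R3 -= 1*R0 → (0, 8, -3, 8)  (L[3][0] := 1)
[col 1] pivot 4
  R2 -= -2*R1 → (0, 0, -3, -4)  (L[2][1] := -2)
  R3 -= 2*R1 → (0, 0, 3, 8)  (L[3][1] := 2)
[col 2] pivot -3
  R3 -= -1*R2 → (0, 0, 0, 4)  (L[3][2] := -1)

L[3][2] = -1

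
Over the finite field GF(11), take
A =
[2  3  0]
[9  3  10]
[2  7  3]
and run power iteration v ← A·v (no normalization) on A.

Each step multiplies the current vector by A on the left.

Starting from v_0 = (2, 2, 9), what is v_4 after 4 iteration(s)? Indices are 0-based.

v_0 = (2, 2, 9).
v_1 = A·v_0 = (10, 4, 1).
v_2 = A·v_1 = (10, 2, 7).
v_3 = A·v_2 = (4, 1, 0).
v_4 = A·v_3 = (0, 6, 4).

v_4 = (0, 6, 4)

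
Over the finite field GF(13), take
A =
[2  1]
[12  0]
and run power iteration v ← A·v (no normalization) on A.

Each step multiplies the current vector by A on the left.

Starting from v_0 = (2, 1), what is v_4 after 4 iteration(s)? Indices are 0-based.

v_4 = (1, 2)

v_0 = (2, 1).
v_1 = A·v_0 = (5, 11).
v_2 = A·v_1 = (8, 8).
v_3 = A·v_2 = (11, 5).
v_4 = A·v_3 = (1, 2).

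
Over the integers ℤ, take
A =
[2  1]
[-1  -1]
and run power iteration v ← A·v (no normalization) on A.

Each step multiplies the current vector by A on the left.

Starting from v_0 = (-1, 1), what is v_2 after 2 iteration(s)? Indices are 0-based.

v_2 = (-2, 1)

v_0 = (-1, 1).
v_1 = A·v_0 = (-1, 0).
v_2 = A·v_1 = (-2, 1).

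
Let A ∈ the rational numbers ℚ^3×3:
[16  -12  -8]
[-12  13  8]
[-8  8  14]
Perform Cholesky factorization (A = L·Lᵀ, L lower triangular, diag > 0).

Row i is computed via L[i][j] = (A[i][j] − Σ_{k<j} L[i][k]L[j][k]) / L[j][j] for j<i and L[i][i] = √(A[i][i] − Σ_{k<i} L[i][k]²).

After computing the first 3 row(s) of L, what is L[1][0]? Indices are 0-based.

L[1][0] = -3

Step 1: L[0][0] = √(16) = 4.
  L[1][0] = (-12) / L[0][0] = -3.
Step 2: L[1][1] = √(4) = 2.
  L[2][0] = (-8) / L[0][0] = -2.
  L[2][1] = (2) / L[1][1] = 1.
Step 3: L[2][2] = √(9) = 3.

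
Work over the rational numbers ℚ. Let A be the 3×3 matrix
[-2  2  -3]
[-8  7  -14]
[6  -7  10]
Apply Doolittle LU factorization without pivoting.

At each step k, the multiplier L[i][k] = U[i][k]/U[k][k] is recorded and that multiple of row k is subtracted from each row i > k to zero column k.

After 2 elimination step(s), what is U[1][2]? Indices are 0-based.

Step 1: pivot at (0,0) is -2.
  row1 ← row1 − (4)·row0  ⇒  L[1][0]=4, U row1=(0, -1, -2)
  row2 ← row2 − (-3)·row0  ⇒  L[2][0]=-3, U row2=(0, -1, 1)
Step 2: pivot at (1,1) is -1.
  row2 ← row2 − (1)·row1  ⇒  L[2][1]=1, U row2=(0, 0, 3)

U[1][2] = -2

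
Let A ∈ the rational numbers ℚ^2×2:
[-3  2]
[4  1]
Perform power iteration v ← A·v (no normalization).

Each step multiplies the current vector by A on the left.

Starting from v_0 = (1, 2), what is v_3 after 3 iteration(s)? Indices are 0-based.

v_0 = (1, 2).
v_1 = A·v_0 = (1, 6).
v_2 = A·v_1 = (9, 10).
v_3 = A·v_2 = (-7, 46).

v_3 = (-7, 46)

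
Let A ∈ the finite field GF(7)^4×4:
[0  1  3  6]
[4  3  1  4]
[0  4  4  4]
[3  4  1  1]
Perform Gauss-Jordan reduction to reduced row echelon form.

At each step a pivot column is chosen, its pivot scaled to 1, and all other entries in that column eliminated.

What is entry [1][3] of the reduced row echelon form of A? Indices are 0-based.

step 1: exchange rows 0,1
step 1: normalize row 0 (÷4) = (1, 6, 2, 1)
  row 3: subtract 3×row0 = (0, 0, 2, 5)
step 2: normalize row 1 (÷1) = (0, 1, 3, 6)
  row 0: subtract 6×row1 = (1, 0, 5, 0)
  row 2: subtract 4×row1 = (0, 0, 6, 1)
step 3: normalize row 2 (÷6) = (0, 0, 1, 6)
  row 0: subtract 5×row2 = (1, 0, 0, 5)
  row 1: subtract 3×row2 = (0, 1, 0, 2)
  row 3: subtract 2×row2 = (0, 0, 0, 0)
skip col 3 (zero from row 3)

M[1][3] = 2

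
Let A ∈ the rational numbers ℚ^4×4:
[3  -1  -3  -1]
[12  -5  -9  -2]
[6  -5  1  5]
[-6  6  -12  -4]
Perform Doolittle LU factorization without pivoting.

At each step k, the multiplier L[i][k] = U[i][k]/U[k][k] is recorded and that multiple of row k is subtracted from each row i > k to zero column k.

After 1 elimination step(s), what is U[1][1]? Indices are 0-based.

U[1][1] = -1

k=0: U[0][0]=3
  eliminate (1,0): mult=4, new row 1: (0, -1, 3, 2); set L[1][0]=4
  eliminate (2,0): mult=2, new row 2: (0, -3, 7, 7); set L[2][0]=2
  eliminate (3,0): mult=-2, new row 3: (0, 4, -18, -6); set L[3][0]=-2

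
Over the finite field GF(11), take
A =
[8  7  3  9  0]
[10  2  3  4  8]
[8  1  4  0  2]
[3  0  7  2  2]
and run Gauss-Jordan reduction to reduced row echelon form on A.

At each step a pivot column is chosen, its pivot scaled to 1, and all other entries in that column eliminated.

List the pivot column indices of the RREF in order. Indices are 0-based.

step 1: normalize row 0 (÷8) = (1, 5, 10, 8, 0)
  row 1: subtract 10×row0 = (0, 7, 2, 1, 8)
  row 2: subtract 8×row0 = (0, 5, 1, 2, 2)
  row 3: subtract 3×row0 = (0, 7, 10, 0, 2)
step 2: normalize row 1 (÷7) = (0, 1, 5, 8, 9)
  row 0: subtract 5×row1 = (1, 0, 7, 1, 10)
  row 2: subtract 5×row1 = (0, 0, 9, 6, 1)
  row 3: subtract 7×row1 = (0, 0, 8, 10, 5)
step 3: normalize row 2 (÷9) = (0, 0, 1, 8, 5)
  row 0: subtract 7×row2 = (1, 0, 0, 0, 8)
  row 1: subtract 5×row2 = (0, 1, 0, 1, 6)
  row 3: subtract 8×row2 = (0, 0, 0, 1, 9)
step 4: normalize row 3 (÷1) = (0, 0, 0, 1, 9)
  row 1: subtract 1×row3 = (0, 1, 0, 0, 8)
  row 2: subtract 8×row3 = (0, 0, 1, 0, 10)

pivot columns: 0, 1, 2, 3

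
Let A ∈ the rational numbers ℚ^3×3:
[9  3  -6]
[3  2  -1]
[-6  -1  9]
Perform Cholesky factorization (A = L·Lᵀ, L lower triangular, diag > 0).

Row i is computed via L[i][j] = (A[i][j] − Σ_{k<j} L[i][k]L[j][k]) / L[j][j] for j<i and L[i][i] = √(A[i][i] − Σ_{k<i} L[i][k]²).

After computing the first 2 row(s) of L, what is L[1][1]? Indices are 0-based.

L[1][1] = 1

Step 1: L[0][0] = √(9) = 3.
  L[1][0] = (3) / L[0][0] = 1.
Step 2: L[1][1] = √(1) = 1.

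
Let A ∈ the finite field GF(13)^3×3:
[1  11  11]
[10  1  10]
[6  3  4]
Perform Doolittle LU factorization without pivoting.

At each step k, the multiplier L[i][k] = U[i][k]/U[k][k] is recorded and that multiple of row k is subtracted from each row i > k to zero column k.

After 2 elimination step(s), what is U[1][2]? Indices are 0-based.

U[1][2] = 4

Step 1: pivot at (0,0) is 1.
  row1 ← row1 − (10)·row0  ⇒  L[1][0]=10, U row1=(0, 8, 4)
  row2 ← row2 − (6)·row0  ⇒  L[2][0]=6, U row2=(0, 2, 3)
Step 2: pivot at (1,1) is 8.
  row2 ← row2 − (10)·row1  ⇒  L[2][1]=10, U row2=(0, 0, 2)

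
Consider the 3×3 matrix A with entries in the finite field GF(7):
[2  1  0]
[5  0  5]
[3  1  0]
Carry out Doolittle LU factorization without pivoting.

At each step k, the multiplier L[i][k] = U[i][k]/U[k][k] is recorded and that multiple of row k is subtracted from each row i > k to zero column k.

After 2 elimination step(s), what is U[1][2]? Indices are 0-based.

U[1][2] = 5

Step 1: pivot at (0,0) is 2.
  row1 ← row1 − (6)·row0  ⇒  L[1][0]=6, U row1=(0, 1, 5)
  row2 ← row2 − (5)·row0  ⇒  L[2][0]=5, U row2=(0, 3, 0)
Step 2: pivot at (1,1) is 1.
  row2 ← row2 − (3)·row1  ⇒  L[2][1]=3, U row2=(0, 0, 6)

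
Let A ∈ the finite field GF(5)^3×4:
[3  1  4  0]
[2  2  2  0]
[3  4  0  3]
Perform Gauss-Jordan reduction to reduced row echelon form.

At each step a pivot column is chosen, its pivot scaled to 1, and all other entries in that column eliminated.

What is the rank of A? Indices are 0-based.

rank = 3

step 1: normalize row 0 (÷3) = (1, 2, 3, 0)
  row 1: subtract 2×row0 = (0, 3, 1, 0)
  row 2: subtract 3×row0 = (0, 3, 1, 3)
step 2: normalize row 1 (÷3) = (0, 1, 2, 0)
  row 0: subtract 2×row1 = (1, 0, 4, 0)
  row 2: subtract 3×row1 = (0, 0, 0, 3)
skip col 2 (zero from row 2)
step 3: normalize row 2 (÷3) = (0, 0, 0, 1)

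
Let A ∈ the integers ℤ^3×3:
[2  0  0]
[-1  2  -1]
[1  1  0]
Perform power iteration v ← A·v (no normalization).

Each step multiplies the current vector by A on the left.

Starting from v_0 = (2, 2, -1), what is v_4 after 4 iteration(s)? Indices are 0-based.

v_4 = (32, -60, -3)

v_0 = (2, 2, -1).
v_1 = A·v_0 = (4, 3, 4).
v_2 = A·v_1 = (8, -2, 7).
v_3 = A·v_2 = (16, -19, 6).
v_4 = A·v_3 = (32, -60, -3).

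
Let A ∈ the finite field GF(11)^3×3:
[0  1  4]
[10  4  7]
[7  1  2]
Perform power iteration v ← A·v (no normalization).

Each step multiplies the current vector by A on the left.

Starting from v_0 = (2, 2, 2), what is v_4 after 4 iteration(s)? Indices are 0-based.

v_4 = (5, 2, 3)

v_0 = (2, 2, 2).
v_1 = A·v_0 = (10, 9, 9).
v_2 = A·v_1 = (1, 1, 9).
v_3 = A·v_2 = (4, 0, 4).
v_4 = A·v_3 = (5, 2, 3).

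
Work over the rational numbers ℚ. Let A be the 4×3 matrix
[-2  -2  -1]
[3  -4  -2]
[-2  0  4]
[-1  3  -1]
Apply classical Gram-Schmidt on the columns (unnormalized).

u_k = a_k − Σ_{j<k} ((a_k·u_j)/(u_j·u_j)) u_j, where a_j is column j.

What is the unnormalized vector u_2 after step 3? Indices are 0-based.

Step 1: u_0 = a_0 = (-2, 3, -2, -1).
Step 2: u_1 = a_1 − (-11/18)·u_0 = (-29/9, -13/6, -11/9, 43/18).
Step 3: u_2 = a_2 − (-11/18)·u_0 − (5/401)·u_1 = (-875/401, -56/401, 1120/401, -658/401).

u_2 = (-875/401, -56/401, 1120/401, -658/401)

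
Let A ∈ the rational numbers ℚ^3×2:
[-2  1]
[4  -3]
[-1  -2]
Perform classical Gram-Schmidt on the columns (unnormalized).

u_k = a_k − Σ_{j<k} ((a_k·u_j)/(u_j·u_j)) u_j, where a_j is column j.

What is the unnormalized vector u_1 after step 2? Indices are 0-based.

u_1 = (-1/7, -5/7, -18/7)

Step 1: u_0 = a_0 = (-2, 4, -1).
Step 2: u_1 = a_1 − (-4/7)·u_0 = (-1/7, -5/7, -18/7).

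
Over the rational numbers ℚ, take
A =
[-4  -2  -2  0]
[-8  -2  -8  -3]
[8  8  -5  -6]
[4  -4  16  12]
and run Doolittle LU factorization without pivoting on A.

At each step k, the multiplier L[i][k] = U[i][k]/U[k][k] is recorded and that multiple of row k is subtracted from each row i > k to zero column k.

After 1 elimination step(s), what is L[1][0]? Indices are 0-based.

Step 1: pivot at (0,0) is -4.
  row1 ← row1 − (2)·row0  ⇒  L[1][0]=2, U row1=(0, 2, -4, -3)
  row2 ← row2 − (-2)·row0  ⇒  L[2][0]=-2, U row2=(0, 4, -9, -6)
  row3 ← row3 − (-1)·row0  ⇒  L[3][0]=-1, U row3=(0, -6, 14, 12)

L[1][0] = 2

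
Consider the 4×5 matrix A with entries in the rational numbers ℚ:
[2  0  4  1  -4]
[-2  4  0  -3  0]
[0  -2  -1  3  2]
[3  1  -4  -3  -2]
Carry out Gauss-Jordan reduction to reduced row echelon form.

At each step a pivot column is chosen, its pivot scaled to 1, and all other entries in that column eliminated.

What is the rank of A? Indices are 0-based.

[1] R0 /= 2  ⇒  (1, 0, 2, 1/2, -2)
     R1 -= -2·R0  ⇒  (0, 4, 4, -2, -4)
     R3 -= 3·R0  ⇒  (0, 1, -10, -9/2, 4)
[2] R1 /= 4  ⇒  (0, 1, 1, -1/2, -1)
     R2 -= -2·R1  ⇒  (0, 0, 1, 2, 0)
     R3 -= 1·R1  ⇒  (0, 0, -11, -4, 5)
[3] R2 /= 1  ⇒  (0, 0, 1, 2, 0)
     R0 -= 2·R2  ⇒  (1, 0, 0, -7/2, -2)
     R1 -= 1·R2  ⇒  (0, 1, 0, -5/2, -1)
     R3 -= -11·R2  ⇒  (0, 0, 0, 18, 5)
[4] R3 /= 18  ⇒  (0, 0, 0, 1, 5/18)
     R0 -= -7/2·R3  ⇒  (1, 0, 0, 0, -37/36)
     R1 -= -5/2·R3  ⇒  (0, 1, 0, 0, -11/36)
     R2 -= 2·R3  ⇒  (0, 0, 1, 0, -5/9)

rank = 4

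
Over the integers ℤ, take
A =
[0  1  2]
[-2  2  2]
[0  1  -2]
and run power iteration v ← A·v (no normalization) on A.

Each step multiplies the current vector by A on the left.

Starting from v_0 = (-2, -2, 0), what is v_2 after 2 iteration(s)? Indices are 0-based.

v_2 = (-4, 0, 4)

v_0 = (-2, -2, 0).
v_1 = A·v_0 = (-2, 0, -2).
v_2 = A·v_1 = (-4, 0, 4).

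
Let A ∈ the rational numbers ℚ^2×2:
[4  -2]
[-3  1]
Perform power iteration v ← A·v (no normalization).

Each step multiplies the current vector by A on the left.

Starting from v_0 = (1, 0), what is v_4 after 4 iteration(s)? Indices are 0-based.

v_4 = (634, -435)

v_0 = (1, 0).
v_1 = A·v_0 = (4, -3).
v_2 = A·v_1 = (22, -15).
v_3 = A·v_2 = (118, -81).
v_4 = A·v_3 = (634, -435).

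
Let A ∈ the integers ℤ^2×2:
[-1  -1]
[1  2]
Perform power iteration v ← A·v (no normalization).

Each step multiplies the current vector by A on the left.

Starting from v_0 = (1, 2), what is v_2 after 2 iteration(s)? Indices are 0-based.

v_0 = (1, 2).
v_1 = A·v_0 = (-3, 5).
v_2 = A·v_1 = (-2, 7).

v_2 = (-2, 7)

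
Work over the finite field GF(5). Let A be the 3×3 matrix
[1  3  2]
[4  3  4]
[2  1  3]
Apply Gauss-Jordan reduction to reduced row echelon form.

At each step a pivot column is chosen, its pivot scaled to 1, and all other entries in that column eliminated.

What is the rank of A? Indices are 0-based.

pivot(0,0)=1: scale R0 → (1, 3, 2)
  clear (1,0): R1 −= (4)R0 → (0, 1, 1)
  clear (2,0): R2 −= (2)R0 → (0, 0, 4)
pivot(1,1)=1: scale R1 → (0, 1, 1)
  clear (0,1): R0 −= (3)R1 → (1, 0, 4)
pivot(2,2)=4: scale R2 → (0, 0, 1)
  clear (0,2): R0 −= (4)R2 → (1, 0, 0)
  clear (1,2): R1 −= (1)R2 → (0, 1, 0)

rank = 3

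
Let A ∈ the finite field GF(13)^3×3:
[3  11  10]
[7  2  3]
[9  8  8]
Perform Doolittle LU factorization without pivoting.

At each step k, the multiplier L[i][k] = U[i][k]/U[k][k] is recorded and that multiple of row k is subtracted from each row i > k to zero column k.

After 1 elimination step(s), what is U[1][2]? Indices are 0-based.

[col 0] pivot 3
  R1 -= 11*R0 → (0, 11, 10)  (L[1][0] := 11)
  R2 -= 3*R0 → (0, 1, 4)  (L[2][0] := 3)

U[1][2] = 10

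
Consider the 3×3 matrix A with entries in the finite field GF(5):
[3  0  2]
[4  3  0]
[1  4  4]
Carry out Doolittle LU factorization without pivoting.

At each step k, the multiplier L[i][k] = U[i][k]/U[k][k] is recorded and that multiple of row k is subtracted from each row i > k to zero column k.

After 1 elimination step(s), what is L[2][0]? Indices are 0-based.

L[2][0] = 2

k=0: U[0][0]=3
  eliminate (1,0): mult=3, new row 1: (0, 3, 4); set L[1][0]=3
  eliminate (2,0): mult=2, new row 2: (0, 4, 0); set L[2][0]=2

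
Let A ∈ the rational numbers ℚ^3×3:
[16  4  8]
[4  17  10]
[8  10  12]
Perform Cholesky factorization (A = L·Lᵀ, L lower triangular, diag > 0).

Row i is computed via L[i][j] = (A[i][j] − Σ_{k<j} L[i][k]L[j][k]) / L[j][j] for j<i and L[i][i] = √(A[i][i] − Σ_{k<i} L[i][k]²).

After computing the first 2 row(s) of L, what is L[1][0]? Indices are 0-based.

Step 1: L[0][0] = √(16) = 4.
  L[1][0] = (4) / L[0][0] = 1.
Step 2: L[1][1] = √(16) = 4.

L[1][0] = 1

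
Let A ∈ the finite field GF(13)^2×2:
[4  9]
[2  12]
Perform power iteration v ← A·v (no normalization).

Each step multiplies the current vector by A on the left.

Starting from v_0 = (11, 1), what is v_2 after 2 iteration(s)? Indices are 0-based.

v_0 = (11, 1).
v_1 = A·v_0 = (1, 8).
v_2 = A·v_1 = (11, 7).

v_2 = (11, 7)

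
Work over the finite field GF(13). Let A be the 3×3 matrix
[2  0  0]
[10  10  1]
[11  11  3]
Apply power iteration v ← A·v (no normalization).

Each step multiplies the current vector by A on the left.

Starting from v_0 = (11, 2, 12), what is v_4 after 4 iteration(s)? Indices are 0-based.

v_0 = (11, 2, 12).
v_1 = A·v_0 = (9, 12, 10).
v_2 = A·v_1 = (5, 12, 1).
v_3 = A·v_2 = (10, 2, 8).
v_4 = A·v_3 = (7, 11, 0).

v_4 = (7, 11, 0)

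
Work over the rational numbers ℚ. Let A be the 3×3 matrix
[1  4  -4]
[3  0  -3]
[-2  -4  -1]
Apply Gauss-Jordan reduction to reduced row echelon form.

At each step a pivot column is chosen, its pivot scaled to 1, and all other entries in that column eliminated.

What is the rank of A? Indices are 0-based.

rank = 3

pivot(0,0)=1: scale R0 → (1, 4, -4)
  clear (1,0): R1 −= (3)R0 → (0, -12, 9)
  clear (2,0): R2 −= (-2)R0 → (0, 4, -9)
pivot(1,1)=-12: scale R1 → (0, 1, -3/4)
  clear (0,1): R0 −= (4)R1 → (1, 0, -1)
  clear (2,1): R2 −= (4)R1 → (0, 0, -6)
pivot(2,2)=-6: scale R2 → (0, 0, 1)
  clear (0,2): R0 −= (-1)R2 → (1, 0, 0)
  clear (1,2): R1 −= (-3/4)R2 → (0, 1, 0)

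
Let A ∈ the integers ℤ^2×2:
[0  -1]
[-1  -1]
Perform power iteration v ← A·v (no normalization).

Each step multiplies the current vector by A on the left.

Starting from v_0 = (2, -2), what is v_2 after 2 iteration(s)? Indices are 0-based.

v_2 = (0, -2)

v_0 = (2, -2).
v_1 = A·v_0 = (2, 0).
v_2 = A·v_1 = (0, -2).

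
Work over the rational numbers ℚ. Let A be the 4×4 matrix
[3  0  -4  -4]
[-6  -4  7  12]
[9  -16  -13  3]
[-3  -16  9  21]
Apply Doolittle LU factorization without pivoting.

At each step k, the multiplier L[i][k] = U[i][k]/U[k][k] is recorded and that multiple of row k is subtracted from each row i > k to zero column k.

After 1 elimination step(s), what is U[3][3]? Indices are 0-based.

U[3][3] = 17

k=0: U[0][0]=3
  eliminate (1,0): mult=-2, new row 1: (0, -4, -1, 4); set L[1][0]=-2
  eliminate (2,0): mult=3, new row 2: (0, -16, -1, 15); set L[2][0]=3
  eliminate (3,0): mult=-1, new row 3: (0, -16, 5, 17); set L[3][0]=-1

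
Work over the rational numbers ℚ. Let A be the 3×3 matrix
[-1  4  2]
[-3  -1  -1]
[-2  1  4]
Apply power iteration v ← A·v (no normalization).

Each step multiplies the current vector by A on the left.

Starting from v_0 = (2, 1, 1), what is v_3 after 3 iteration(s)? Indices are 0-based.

v_3 = (-10, 119, 15)

v_0 = (2, 1, 1).
v_1 = A·v_0 = (4, -8, 1).
v_2 = A·v_1 = (-34, -5, -12).
v_3 = A·v_2 = (-10, 119, 15).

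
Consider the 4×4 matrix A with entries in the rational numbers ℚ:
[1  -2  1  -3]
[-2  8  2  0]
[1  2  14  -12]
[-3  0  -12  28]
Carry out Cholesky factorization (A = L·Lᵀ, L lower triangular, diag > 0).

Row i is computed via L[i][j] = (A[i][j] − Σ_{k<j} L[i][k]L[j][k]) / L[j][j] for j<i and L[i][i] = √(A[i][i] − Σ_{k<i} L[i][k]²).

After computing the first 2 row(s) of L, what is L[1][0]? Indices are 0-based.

L[1][0] = -2

Step 1: L[0][0] = √(1) = 1.
  L[1][0] = (-2) / L[0][0] = -2.
Step 2: L[1][1] = √(4) = 2.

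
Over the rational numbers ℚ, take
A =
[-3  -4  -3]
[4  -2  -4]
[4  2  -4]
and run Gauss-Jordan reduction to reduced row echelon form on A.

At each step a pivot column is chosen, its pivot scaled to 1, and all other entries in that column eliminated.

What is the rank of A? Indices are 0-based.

step 1: normalize row 0 (÷-3) = (1, 4/3, 1)
  row 1: subtract 4×row0 = (0, -22/3, -8)
  row 2: subtract 4×row0 = (0, -10/3, -8)
step 2: normalize row 1 (÷-22/3) = (0, 1, 12/11)
  row 0: subtract 4/3×row1 = (1, 0, -5/11)
  row 2: subtract -10/3×row1 = (0, 0, -48/11)
step 3: normalize row 2 (÷-48/11) = (0, 0, 1)
  row 0: subtract -5/11×row2 = (1, 0, 0)
  row 1: subtract 12/11×row2 = (0, 1, 0)

rank = 3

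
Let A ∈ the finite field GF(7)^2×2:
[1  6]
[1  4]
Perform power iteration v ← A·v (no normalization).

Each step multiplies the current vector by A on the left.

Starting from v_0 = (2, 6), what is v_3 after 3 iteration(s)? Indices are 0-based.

v_0 = (2, 6).
v_1 = A·v_0 = (3, 5).
v_2 = A·v_1 = (5, 2).
v_3 = A·v_2 = (3, 6).

v_3 = (3, 6)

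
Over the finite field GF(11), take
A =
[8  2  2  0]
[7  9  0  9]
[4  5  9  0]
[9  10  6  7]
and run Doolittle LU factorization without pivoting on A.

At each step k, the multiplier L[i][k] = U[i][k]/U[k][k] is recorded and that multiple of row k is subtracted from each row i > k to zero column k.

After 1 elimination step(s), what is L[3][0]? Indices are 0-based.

L[3][0] = 8

Step 1: pivot at (0,0) is 8.
  row1 ← row1 − (5)·row0  ⇒  L[1][0]=5, U row1=(0, 10, 1, 9)
  row2 ← row2 − (6)·row0  ⇒  L[2][0]=6, U row2=(0, 4, 8, 0)
  row3 ← row3 − (8)·row0  ⇒  L[3][0]=8, U row3=(0, 5, 1, 7)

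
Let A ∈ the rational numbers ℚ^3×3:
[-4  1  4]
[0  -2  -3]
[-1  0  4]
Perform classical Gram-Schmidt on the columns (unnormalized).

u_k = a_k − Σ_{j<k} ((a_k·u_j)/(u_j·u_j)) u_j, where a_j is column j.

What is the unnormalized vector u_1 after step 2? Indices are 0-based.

Step 1: u_0 = a_0 = (-4, 0, -1).
Step 2: u_1 = a_1 − (-4/17)·u_0 = (1/17, -2, -4/17).

u_1 = (1/17, -2, -4/17)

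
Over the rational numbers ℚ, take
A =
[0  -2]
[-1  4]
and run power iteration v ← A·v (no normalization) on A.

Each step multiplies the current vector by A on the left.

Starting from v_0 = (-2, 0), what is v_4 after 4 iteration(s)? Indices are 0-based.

v_4 = (-72, 160)

v_0 = (-2, 0).
v_1 = A·v_0 = (0, 2).
v_2 = A·v_1 = (-4, 8).
v_3 = A·v_2 = (-16, 36).
v_4 = A·v_3 = (-72, 160).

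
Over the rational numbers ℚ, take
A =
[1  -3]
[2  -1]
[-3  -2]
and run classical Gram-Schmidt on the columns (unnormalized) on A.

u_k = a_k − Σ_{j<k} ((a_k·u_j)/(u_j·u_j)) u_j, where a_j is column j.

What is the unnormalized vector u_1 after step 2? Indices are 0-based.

u_1 = (-43/14, -8/7, -25/14)

Step 1: u_0 = a_0 = (1, 2, -3).
Step 2: u_1 = a_1 − (1/14)·u_0 = (-43/14, -8/7, -25/14).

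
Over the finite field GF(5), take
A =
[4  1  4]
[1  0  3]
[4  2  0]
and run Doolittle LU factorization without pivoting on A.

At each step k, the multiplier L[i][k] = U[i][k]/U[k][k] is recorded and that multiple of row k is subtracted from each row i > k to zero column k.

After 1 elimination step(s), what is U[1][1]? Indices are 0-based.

U[1][1] = 1

k=0: U[0][0]=4
  eliminate (1,0): mult=4, new row 1: (0, 1, 2); set L[1][0]=4
  eliminate (2,0): mult=1, new row 2: (0, 1, 1); set L[2][0]=1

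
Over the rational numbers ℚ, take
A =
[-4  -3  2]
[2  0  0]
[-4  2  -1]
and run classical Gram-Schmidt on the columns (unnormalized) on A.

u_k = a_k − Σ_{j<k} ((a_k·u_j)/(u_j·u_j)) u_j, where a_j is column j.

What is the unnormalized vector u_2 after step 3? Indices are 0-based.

u_2 = (2/113, 10/113, 3/113)

Step 1: u_0 = a_0 = (-4, 2, -4).
Step 2: u_1 = a_1 − (1/9)·u_0 = (-23/9, -2/9, 22/9).
Step 3: u_2 = a_2 − (-1/9)·u_0 − (-68/113)·u_1 = (2/113, 10/113, 3/113).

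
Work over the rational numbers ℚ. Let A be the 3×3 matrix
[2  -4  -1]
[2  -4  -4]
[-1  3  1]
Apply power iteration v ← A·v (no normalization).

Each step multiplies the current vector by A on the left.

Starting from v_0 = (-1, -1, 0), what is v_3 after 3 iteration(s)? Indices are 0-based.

v_3 = (-22, -28, 16)

v_0 = (-1, -1, 0).
v_1 = A·v_0 = (2, 2, -2).
v_2 = A·v_1 = (-2, 4, 2).
v_3 = A·v_2 = (-22, -28, 16).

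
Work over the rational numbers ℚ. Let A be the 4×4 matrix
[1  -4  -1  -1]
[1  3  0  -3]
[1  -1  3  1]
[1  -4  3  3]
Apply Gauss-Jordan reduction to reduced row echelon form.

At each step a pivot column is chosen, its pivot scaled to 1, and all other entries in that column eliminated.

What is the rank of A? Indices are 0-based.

rank = 4

pivot(0,0)=1: scale R0 → (1, -4, -1, -1)
  clear (1,0): R1 −= (1)R0 → (0, 7, 1, -2)
  clear (2,0): R2 −= (1)R0 → (0, 3, 4, 2)
  clear (3,0): R3 −= (1)R0 → (0, 0, 4, 4)
pivot(1,1)=7: scale R1 → (0, 1, 1/7, -2/7)
  clear (0,1): R0 −= (-4)R1 → (1, 0, -3/7, -15/7)
  clear (2,1): R2 −= (3)R1 → (0, 0, 25/7, 20/7)
pivot(2,2)=25/7: scale R2 → (0, 0, 1, 4/5)
  clear (0,2): R0 −= (-3/7)R2 → (1, 0, 0, -9/5)
  clear (1,2): R1 −= (1/7)R2 → (0, 1, 0, -2/5)
  clear (3,2): R3 −= (4)R2 → (0, 0, 0, 4/5)
pivot(3,3)=4/5: scale R3 → (0, 0, 0, 1)
  clear (0,3): R0 −= (-9/5)R3 → (1, 0, 0, 0)
  clear (1,3): R1 −= (-2/5)R3 → (0, 1, 0, 0)
  clear (2,3): R2 −= (4/5)R3 → (0, 0, 1, 0)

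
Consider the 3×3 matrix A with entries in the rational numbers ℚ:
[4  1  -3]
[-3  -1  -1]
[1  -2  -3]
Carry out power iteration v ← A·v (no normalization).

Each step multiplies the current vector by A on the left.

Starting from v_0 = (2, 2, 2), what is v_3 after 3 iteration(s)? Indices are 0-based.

v_0 = (2, 2, 2).
v_1 = A·v_0 = (4, -10, -8).
v_2 = A·v_1 = (30, 6, 48).
v_3 = A·v_2 = (-18, -144, -126).

v_3 = (-18, -144, -126)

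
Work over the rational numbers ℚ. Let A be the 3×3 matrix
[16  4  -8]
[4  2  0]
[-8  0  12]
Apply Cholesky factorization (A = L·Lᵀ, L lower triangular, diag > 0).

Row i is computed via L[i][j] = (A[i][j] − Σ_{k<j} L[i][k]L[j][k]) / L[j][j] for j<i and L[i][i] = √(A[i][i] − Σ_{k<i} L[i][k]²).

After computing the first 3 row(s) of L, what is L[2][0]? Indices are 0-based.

Step 1: L[0][0] = √(16) = 4.
  L[1][0] = (4) / L[0][0] = 1.
Step 2: L[1][1] = √(1) = 1.
  L[2][0] = (-8) / L[0][0] = -2.
  L[2][1] = (2) / L[1][1] = 2.
Step 3: L[2][2] = √(4) = 2.

L[2][0] = -2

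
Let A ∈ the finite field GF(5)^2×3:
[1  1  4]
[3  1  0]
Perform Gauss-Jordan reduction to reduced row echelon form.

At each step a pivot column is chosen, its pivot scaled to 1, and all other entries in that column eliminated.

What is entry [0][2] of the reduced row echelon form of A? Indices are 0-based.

[1] R0 /= 1  ⇒  (1, 1, 4)
     R1 -= 3·R0  ⇒  (0, 3, 3)
[2] R1 /= 3  ⇒  (0, 1, 1)
     R0 -= 1·R1  ⇒  (1, 0, 3)

M[0][2] = 3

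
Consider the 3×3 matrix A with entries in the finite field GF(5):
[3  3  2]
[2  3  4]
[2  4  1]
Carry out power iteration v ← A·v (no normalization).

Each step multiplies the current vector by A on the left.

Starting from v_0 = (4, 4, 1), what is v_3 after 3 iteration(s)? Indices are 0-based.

v_3 = (3, 4, 4)

v_0 = (4, 4, 1).
v_1 = A·v_0 = (1, 4, 0).
v_2 = A·v_1 = (0, 4, 3).
v_3 = A·v_2 = (3, 4, 4).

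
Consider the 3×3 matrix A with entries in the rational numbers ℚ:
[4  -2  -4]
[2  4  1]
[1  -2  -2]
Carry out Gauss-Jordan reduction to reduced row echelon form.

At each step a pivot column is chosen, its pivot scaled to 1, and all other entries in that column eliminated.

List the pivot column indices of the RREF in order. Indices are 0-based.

[1] R0 /= 4  ⇒  (1, -1/2, -1)
     R1 -= 2·R0  ⇒  (0, 5, 3)
     R2 -= 1·R0  ⇒  (0, -3/2, -1)
[2] R1 /= 5  ⇒  (0, 1, 3/5)
     R0 -= -1/2·R1  ⇒  (1, 0, -7/10)
     R2 -= -3/2·R1  ⇒  (0, 0, -1/10)
[3] R2 /= -1/10  ⇒  (0, 0, 1)
     R0 -= -7/10·R2  ⇒  (1, 0, 0)
     R1 -= 3/5·R2  ⇒  (0, 1, 0)

pivot columns: 0, 1, 2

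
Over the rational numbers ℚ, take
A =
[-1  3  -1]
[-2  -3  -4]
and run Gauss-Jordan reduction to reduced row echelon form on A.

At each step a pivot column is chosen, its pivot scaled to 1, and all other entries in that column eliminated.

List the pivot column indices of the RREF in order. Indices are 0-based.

pivot(0,0)=-1: scale R0 → (1, -3, 1)
  clear (1,0): R1 −= (-2)R0 → (0, -9, -2)
pivot(1,1)=-9: scale R1 → (0, 1, 2/9)
  clear (0,1): R0 −= (-3)R1 → (1, 0, 5/3)

pivot columns: 0, 1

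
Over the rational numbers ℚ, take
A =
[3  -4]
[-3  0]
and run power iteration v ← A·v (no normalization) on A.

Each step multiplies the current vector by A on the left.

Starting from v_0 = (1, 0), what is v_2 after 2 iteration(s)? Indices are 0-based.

v_2 = (21, -9)

v_0 = (1, 0).
v_1 = A·v_0 = (3, -3).
v_2 = A·v_1 = (21, -9).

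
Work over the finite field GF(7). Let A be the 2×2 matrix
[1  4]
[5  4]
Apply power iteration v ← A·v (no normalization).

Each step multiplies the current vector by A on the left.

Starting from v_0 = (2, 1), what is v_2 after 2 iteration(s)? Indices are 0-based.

v_0 = (2, 1).
v_1 = A·v_0 = (6, 0).
v_2 = A·v_1 = (6, 2).

v_2 = (6, 2)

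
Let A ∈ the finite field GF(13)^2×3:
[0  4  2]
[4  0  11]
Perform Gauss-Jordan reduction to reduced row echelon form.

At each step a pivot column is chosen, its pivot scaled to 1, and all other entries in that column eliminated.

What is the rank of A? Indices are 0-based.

rank = 2

step 1: exchange rows 0,1
step 1: normalize row 0 (÷4) = (1, 0, 6)
step 2: normalize row 1 (÷4) = (0, 1, 7)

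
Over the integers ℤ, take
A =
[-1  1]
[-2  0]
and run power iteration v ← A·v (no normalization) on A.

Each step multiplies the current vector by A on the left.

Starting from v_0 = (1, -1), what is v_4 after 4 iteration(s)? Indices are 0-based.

v_0 = (1, -1).
v_1 = A·v_0 = (-2, -2).
v_2 = A·v_1 = (0, 4).
v_3 = A·v_2 = (4, 0).
v_4 = A·v_3 = (-4, -8).

v_4 = (-4, -8)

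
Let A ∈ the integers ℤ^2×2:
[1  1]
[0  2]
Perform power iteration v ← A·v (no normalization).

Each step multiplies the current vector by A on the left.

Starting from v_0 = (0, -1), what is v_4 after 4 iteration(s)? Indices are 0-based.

v_4 = (-15, -16)

v_0 = (0, -1).
v_1 = A·v_0 = (-1, -2).
v_2 = A·v_1 = (-3, -4).
v_3 = A·v_2 = (-7, -8).
v_4 = A·v_3 = (-15, -16).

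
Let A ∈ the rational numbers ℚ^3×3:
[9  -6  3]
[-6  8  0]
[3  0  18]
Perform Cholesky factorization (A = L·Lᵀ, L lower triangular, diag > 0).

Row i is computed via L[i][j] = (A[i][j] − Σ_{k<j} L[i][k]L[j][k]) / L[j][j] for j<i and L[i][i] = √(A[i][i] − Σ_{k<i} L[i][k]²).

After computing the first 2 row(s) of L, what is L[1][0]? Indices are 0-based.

Step 1: L[0][0] = √(9) = 3.
  L[1][0] = (-6) / L[0][0] = -2.
Step 2: L[1][1] = √(4) = 2.

L[1][0] = -2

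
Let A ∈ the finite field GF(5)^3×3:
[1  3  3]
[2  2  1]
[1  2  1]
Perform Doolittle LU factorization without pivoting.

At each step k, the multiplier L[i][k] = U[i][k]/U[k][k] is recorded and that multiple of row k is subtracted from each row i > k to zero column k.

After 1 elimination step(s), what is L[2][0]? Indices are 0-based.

k=0: U[0][0]=1
  eliminate (1,0): mult=2, new row 1: (0, 1, 0); set L[1][0]=2
  eliminate (2,0): mult=1, new row 2: (0, 4, 3); set L[2][0]=1

L[2][0] = 1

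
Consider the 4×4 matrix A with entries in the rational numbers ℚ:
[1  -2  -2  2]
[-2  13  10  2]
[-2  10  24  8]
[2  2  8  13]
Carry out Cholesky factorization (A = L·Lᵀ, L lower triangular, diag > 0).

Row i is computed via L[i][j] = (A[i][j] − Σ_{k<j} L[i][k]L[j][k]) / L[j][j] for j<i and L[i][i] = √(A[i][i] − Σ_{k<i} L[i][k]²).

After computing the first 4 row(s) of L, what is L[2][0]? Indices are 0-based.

L[2][0] = -2

Step 1: L[0][0] = √(1) = 1.
  L[1][0] = (-2) / L[0][0] = -2.
Step 2: L[1][1] = √(9) = 3.
  L[2][0] = (-2) / L[0][0] = -2.
  L[2][1] = (6) / L[1][1] = 2.
Step 3: L[2][2] = √(16) = 4.
  L[3][0] = (2) / L[0][0] = 2.
  L[3][1] = (6) / L[1][1] = 2.
  L[3][2] = (8) / L[2][2] = 2.
Step 4: L[3][3] = √(1) = 1.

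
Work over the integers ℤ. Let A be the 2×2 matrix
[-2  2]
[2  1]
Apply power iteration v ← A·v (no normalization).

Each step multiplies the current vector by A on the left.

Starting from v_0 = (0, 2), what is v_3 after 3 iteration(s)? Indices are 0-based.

v_0 = (0, 2).
v_1 = A·v_0 = (4, 2).
v_2 = A·v_1 = (-4, 10).
v_3 = A·v_2 = (28, 2).

v_3 = (28, 2)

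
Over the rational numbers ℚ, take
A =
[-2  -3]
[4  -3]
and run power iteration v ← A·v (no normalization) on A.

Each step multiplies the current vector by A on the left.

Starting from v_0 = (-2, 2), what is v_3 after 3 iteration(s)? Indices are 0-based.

v_0 = (-2, 2).
v_1 = A·v_0 = (-2, -14).
v_2 = A·v_1 = (46, 34).
v_3 = A·v_2 = (-194, 82).

v_3 = (-194, 82)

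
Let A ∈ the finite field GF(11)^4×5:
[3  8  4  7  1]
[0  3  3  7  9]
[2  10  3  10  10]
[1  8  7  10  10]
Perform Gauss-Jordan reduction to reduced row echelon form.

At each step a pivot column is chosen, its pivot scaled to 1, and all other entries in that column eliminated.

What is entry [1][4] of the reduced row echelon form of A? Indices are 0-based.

[1] R0 /= 3  ⇒  (1, 10, 5, 6, 4)
     R2 -= 2·R0  ⇒  (0, 1, 4, 9, 2)
     R3 -= 1·R0  ⇒  (0, 9, 2, 4, 6)
[2] R1 /= 3  ⇒  (0, 1, 1, 6, 3)
     R0 -= 10·R1  ⇒  (1, 0, 6, 1, 7)
     R2 -= 1·R1  ⇒  (0, 0, 3, 3, 10)
     R3 -= 9·R1  ⇒  (0, 0, 4, 5, 1)
[3] R2 /= 3  ⇒  (0, 0, 1, 1, 7)
     R0 -= 6·R2  ⇒  (1, 0, 0, 6, 9)
     R1 -= 1·R2  ⇒  (0, 1, 0, 5, 7)
     R3 -= 4·R2  ⇒  (0, 0, 0, 1, 6)
[4] R3 /= 1  ⇒  (0, 0, 0, 1, 6)
     R0 -= 6·R3  ⇒  (1, 0, 0, 0, 6)
     R1 -= 5·R3  ⇒  (0, 1, 0, 0, 10)
     R2 -= 1·R3  ⇒  (0, 0, 1, 0, 1)

M[1][4] = 10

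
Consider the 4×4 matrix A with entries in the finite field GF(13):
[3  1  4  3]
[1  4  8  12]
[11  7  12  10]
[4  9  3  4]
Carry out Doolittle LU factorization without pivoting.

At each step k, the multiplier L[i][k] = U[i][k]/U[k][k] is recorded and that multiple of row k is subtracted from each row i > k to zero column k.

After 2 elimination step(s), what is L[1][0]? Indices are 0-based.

L[1][0] = 9

[col 0] pivot 3
  R1 -= 9*R0 → (0, 8, 11, 11)  (L[1][0] := 9)
  R2 -= 8*R0 → (0, 12, 6, 12)  (L[2][0] := 8)
  R3 -= 10*R0 → (0, 12, 2, 0)  (L[3][0] := 10)
[col 1] pivot 8
  R2 -= 8*R1 → (0, 0, 9, 2)  (L[2][1] := 8)
  R3 -= 8*R1 → (0, 0, 5, 3)  (L[3][1] := 8)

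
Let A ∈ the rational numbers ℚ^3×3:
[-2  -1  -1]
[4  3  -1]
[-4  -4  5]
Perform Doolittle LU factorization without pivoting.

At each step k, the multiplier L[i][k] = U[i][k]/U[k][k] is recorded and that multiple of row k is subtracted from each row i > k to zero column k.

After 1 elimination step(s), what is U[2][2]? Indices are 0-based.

U[2][2] = 7

Step 1: pivot at (0,0) is -2.
  row1 ← row1 − (-2)·row0  ⇒  L[1][0]=-2, U row1=(0, 1, -3)
  row2 ← row2 − (2)·row0  ⇒  L[2][0]=2, U row2=(0, -2, 7)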